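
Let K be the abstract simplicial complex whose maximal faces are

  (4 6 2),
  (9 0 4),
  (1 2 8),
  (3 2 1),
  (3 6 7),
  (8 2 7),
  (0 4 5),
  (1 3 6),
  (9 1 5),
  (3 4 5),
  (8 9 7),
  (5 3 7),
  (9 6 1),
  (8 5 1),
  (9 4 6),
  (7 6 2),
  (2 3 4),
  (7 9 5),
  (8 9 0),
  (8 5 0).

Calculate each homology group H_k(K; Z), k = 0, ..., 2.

K has 10 vertices, 30 edges, 20 triangles.
rank ∂_0 = 0, rank ∂_1 = 9 ⇒ b_0 = 10 − 0 − 9 = 1; all invariant factors of ∂_1 are 1 so no torsion. So H_0 = Z.
rank ∂_1 = 9, rank ∂_2 = 20 ⇒ b_1 = 30 − 9 − 20 = 1; ∂_2 has invariant factor(s) [2] giving torsion. So H_1 = Z ⊕ Z/2.
rank ∂_2 = 20, rank ∂_3 = 0 ⇒ b_2 = 20 − 20 − 0 = 0. So H_2 = 0.

H_0 ≅ Z,  H_1 ≅ Z ⊕ Z/2,  H_2 = 0.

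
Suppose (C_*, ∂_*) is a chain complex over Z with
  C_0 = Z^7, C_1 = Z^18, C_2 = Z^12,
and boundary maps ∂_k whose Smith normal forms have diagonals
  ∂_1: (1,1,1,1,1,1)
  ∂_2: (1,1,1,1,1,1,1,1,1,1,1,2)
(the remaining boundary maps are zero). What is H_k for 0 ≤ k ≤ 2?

H_0: b_0 = 7 − 0 − 6 = 1; torsion from ∂_1 factors > 1: none. So H_0 = Z.
H_1: b_1 = 18 − 6 − 12 = 0; torsion from ∂_2 factors > 1: [2]. So H_1 = Z/2.
H_2: b_2 = 12 − 12 − 0 = 0; torsion from ∂_3 factors > 1: none. So H_2 = 0.

H_0 = Z,  H_1 = Z/2,  H_2 = 0.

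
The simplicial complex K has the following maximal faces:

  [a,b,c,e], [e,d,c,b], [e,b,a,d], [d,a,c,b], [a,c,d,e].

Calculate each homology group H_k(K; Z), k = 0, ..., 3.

H_0 = Z,  H_1 = 0,  H_2 = 0,  H_3 = Z.

Take the total order a < b < c < d < e on the vertex set. Then K (dimension 3) consists of the simplices:

  0-simplices (5): a, b, c, d, e
  1-simplices (10): ab, ac, ad, ae, bc, bd, be, cd, ce, de
  2-simplices (10): abc, abd, abe, acd, ace, ade, bcd, bce, bde, cde
  3-simplices (5): abcd, abce, abde, acde, bcde

so the chain groups are C_0 ≅ Z^5, C_1 ≅ Z^10, C_2 ≅ Z^10, C_3 ≅ Z^5.

The boundary map ∂_1: C_1 → C_0 is given by ∂[p,q] = [q] − [p]. For instance
  ∂ae = e − a.
As a 5×10 matrix over Z this has rank 4, with invariant factors (1,1,1,1).

∂_2: C_2 → C_1 maps a triangle to the signed sum of its edges. For instance
  ∂abc = bc − ac + ab,
  ∂ade = de − ae + ad.
The resulting 10×10 matrix has rank 6, and its Smith normal form has invariant factors (1,1,1,1,1,1).

Boundary ∂_3: C_3 → C_2 sends each 3-simplex σ to the alternating sum Σ_i (−1)^i (σ with its i-th vertex removed). For instance
  ∂acde = cde − ade + ace − acd,
  ∂abce = bce − ace + abe − abc.
As a 10×5 matrix over Z this has rank 4, with invariant factors (1,1,1,1).

Now H_k = ker ∂_k / im ∂_{k+1}, so:

  H_0: rank C_0 − rank ∂_1 = 5 − 4 = 1, and the invariant factors of ∂_1 are all 1, so H_0 = Z.
  H_1: rank ker ∂_1 − rank ∂_2 = (10 − 4) − 6 = 0, and the invariant factors of ∂_2 are all 1, so H_1 = 0.
  H_2: rank ker ∂_2 − rank ∂_3 = (10 − 6) − 4 = 0, and the invariant factors of ∂_3 are all 1, so H_2 = 0.
  H_3: rank ker ∂_3 − rank ∂_4 = (5 − 4) − 0 = 1, and there is no ∂_4, so H_3 = Z.

(K is a triangulation of the 3-sphere S^3.)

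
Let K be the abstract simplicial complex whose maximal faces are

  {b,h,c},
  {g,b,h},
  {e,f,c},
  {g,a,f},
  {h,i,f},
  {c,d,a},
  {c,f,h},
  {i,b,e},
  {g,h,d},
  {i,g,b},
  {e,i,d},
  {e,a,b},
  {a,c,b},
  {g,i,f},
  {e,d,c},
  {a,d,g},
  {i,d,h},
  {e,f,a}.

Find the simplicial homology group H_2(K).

We work with the vertex ordering a < b < c < d < e < f < g < h < i. The simplices of K, each written with vertices in increasing order, are:

  0-simplices (9): a, b, c, d, e, f, g, h, i
  1-simplices (27): ab, ac, ad, ae, af, ag, bc, be, bg, bh, bi, cd, ce, cf, ch, de, dg, dh, di, ef, ei, fg, fh, fi, gh, gi, hi
  2-simplices (18): abc, abe, acd, adg, aef, afg, bch, bei, bgh, bgi, cde, cef, cfh, dei, dgh, dhi, fgi, fhi

giving chain groups C_0 ≅ Z^9, C_1 ≅ Z^27, C_2 ≅ Z^18.

Boundary ∂_1: C_1 → C_0 is given by ∂[p,q] = [q] − [p]. For instance
  ∂bc = c − b.
The resulting 9×27 matrix has rank 8, and its Smith normal form has invariant factors (1,1,1,1,1,1,1,1).

The boundary map ∂_2: C_2 → C_1 maps a triangle to the signed sum of its edges. For instance
  ∂bgh = gh − bh + bg,
  ∂dei = ei − di + de.
This gives a 27×18 integer matrix of rank 18; reducing to Smith normal form yields diagonal entries (1,1,1,1,1,1,1,1,1,1,1,1,1,1,1,1,1,2).

Computing H_k = (kernel of ∂_k) / (image of ∂_{k+1}):

  H_2: rank ker ∂_2 − rank ∂_3 = (18 − 18) − 0 = 0, and there is no ∂_3, so H_2 ≅ 0.

(K is a triangulation of the Klein bottle.)

H_2 = 0.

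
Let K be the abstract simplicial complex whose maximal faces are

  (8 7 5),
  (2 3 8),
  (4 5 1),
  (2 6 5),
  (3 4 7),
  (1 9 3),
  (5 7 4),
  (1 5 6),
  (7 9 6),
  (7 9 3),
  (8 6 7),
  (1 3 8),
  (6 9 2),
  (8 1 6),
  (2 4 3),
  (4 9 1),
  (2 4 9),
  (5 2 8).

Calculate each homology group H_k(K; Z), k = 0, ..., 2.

H_0 ≅ Z,  H_1 ≅ Z ⊕ Z_2,  H_2 = 0.

Fix the vertex order 1 < 2 < 3 < 4 < 5 < 6 < 7 < 8 < 9 and write every simplex with vertices in increasing order. Then dim K = 2 and the simplices of K are:

  0-simplices (9): [1], [2], [3], [4], [5], [6], [7], [8], [9]
  1-simplices (27): (27 of them)
  2-simplices (18): [1,3,8], [1,3,9], [1,4,5], [1,4,9], [1,5,6], [1,6,8], [2,3,4], [2,3,8], [2,4,9], [2,5,6], [2,5,8], [2,6,9], [3,4,7], [3,7,9], [4,5,7], [5,7,8], [6,7,8], [6,7,9]

so the chain groups are C_0 ≅ Z^9, C_1 ≅ Z^27, C_2 ≅ Z^18.

Boundary ∂_1: C_1 → C_0 maps an edge to its endpoints' difference, ∂[p,q] = q − p.
The 9×27 boundary matrix has rank 8 and Smith normal form diag(1,1,1,1,1,1,1,1).

Boundary ∂_2: C_2 → C_1 sends each 2-simplex [p,q,r] to [q,r] − [p,r] + [p,q]. For instance
  ∂[2,5,6] = [5,6] − [2,6] + [2,5],
  ∂[1,4,5] = [4,5] − [1,5] + [1,4].
The 27×18 boundary matrix has rank 18 and Smith normal form diag(1,1,1,1,1,1,1,1,1,1,1,1,1,1,1,1,1,2).

Computing H_k = (kernel of ∂_k) / (image of ∂_{k+1}):

  H_0: rank C_0 − rank ∂_1 = 9 − 8 = 1, and the invariant factors of ∂_1 are all 1, so H_0 = Z.
  H_1: rank ker ∂_1 − rank ∂_2 = (27 − 8) − 18 = 1, and ∂_2 has invariant factor 2 > 1, so H_1 = Z ⊕ Z_2.
  H_2: rank ker ∂_2 − rank ∂_3 = (18 − 18) − 0 = 0, and there is no ∂_3, so H_2 = 0.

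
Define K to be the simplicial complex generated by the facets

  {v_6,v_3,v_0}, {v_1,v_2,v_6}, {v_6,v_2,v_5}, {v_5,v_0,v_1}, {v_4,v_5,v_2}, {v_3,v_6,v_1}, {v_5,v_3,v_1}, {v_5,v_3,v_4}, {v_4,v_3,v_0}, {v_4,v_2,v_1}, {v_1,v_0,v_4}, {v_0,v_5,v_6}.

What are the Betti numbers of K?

b_0 = 1, b_1 = 0, b_2 = 0.

Order the vertices as v_0 < v_1 < v_2 < v_3 < v_4 < v_5 < v_6. Listing each simplex with vertices in this order, K has dimension 2 with simplices:

  0-simplices (7): [v_0], [v_1], [v_2], [v_3], [v_4], [v_5], [v_6]
  1-simplices (18): (18 of them)
  2-simplices (12): (12 of them)

giving chain groups C_0 ≅ Z^7, C_1 ≅ Z^18, C_2 ≅ Z^12.

Boundary ∂_1: C_1 → C_0 is given by ∂[p,q] = [q] − [p].
The resulting 7×18 matrix has rank 6, and its Smith normal form has invariant factors (1,1,1,1,1,1).

Boundary ∂_2: C_2 → C_1 maps a triangle to the signed sum of its edges. For instance
  ∂[v_0,v_5,v_6] = [v_5,v_6] − [v_0,v_6] + [v_0,v_5],
  ∂[v_3,v_4,v_5] = [v_4,v_5] − [v_3,v_5] + [v_3,v_4].
As a 18×12 matrix over Z this has rank 12, with invariant factors (1,1,1,1,1,1,1,1,1,1,1,2).

From H_k ≅ ker(∂_k) / im(∂_{k+1}) we obtain:

  H_0: rank C_0 − rank ∂_1 = 7 − 6 = 1, and the invariant factors of ∂_1 are all 1, so H_0 = Z.
  H_1: rank ker ∂_1 − rank ∂_2 = (18 − 6) − 12 = 0, and ∂_2 has invariant factor 2 > 1, so H_1 = Z/2Z.
  H_2: rank ker ∂_2 − rank ∂_3 = (12 − 12) − 0 = 0, and there is no ∂_3, so H_2 = 0.

(K is a triangulation of the real projective plane RP^2.)

Hence the Betti numbers are b_0 = 1, b_1 = 0, b_2 = 0.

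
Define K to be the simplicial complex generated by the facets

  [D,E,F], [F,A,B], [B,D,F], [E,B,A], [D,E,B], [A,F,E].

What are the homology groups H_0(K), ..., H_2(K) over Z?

H_0 ≅ Z,  H_1 = 0,  H_2 ≅ Z.

We work with the vertex ordering A < B < D < E < F. The simplices of K, each written with vertices in increasing order, are:

  0-simplices (5): A, B, D, E, F
  1-simplices (9): AB, AE, AF, BD, BE, BF, DE, DF, EF
  2-simplices (6): ABE, ABF, AEF, BDE, BDF, DEF

so the chain groups are C_0 ≅ Z^5, C_1 ≅ Z^9, C_2 ≅ Z^6.

Boundary ∂_1: C_1 → C_0 sends each edge [p,q] (with p < q) to q − p.
The 5×9 boundary matrix has rank 4 and Smith normal form diag(1,1,1,1).

Boundary ∂_2: C_2 → C_1 acts by ∂[p,q,r] = [q,r] − [p,r] + [p,q]. For instance
  ∂BDE = DE − BE + BD,
  ∂AEF = EF − AF + AE.
This gives a 9×6 integer matrix of rank 5; reducing to Smith normal form yields diagonal entries (1,1,1,1,1).

From H_k ≅ ker(∂_k) / im(∂_{k+1}) we obtain:

  H_0: rank C_0 − rank ∂_1 = 5 − 4 = 1, and the invariant factors of ∂_1 are all 1, so H_0 ≅ Z.
  H_1: rank ker ∂_1 − rank ∂_2 = (9 − 4) − 5 = 0, and the invariant factors of ∂_2 are all 1, so H_1 ≅ 0.
  H_2: rank ker ∂_2 − rank ∂_3 = (6 − 5) − 0 = 1, and there is no ∂_3, so H_2 ≅ Z.

(K is a triangulation of the 2-sphere S^2.)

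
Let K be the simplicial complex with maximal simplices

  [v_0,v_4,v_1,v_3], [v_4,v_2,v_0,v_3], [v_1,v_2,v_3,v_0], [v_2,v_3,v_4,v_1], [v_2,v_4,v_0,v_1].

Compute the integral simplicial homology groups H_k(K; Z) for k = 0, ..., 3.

Fix the vertex order v_0 < v_1 < v_2 < v_3 < v_4 and write every simplex with vertices in increasing order. Then dim K = 3 and the simplices of K are:

  0-simplices (5): [v_0], [v_1], [v_2], [v_3], [v_4]
  1-simplices (10): [v_0,v_1], [v_0,v_2], [v_0,v_3], [v_0,v_4], [v_1,v_2], [v_1,v_3], [v_1,v_4], [v_2,v_3], [v_2,v_4], [v_3,v_4]
  2-simplices (10): [v_0,v_1,v_2], [v_0,v_1,v_3], [v_0,v_1,v_4], [v_0,v_2,v_3], [v_0,v_2,v_4], [v_0,v_3,v_4], [v_1,v_2,v_3], [v_1,v_2,v_4], [v_1,v_3,v_4], [v_2,v_3,v_4]
  3-simplices (5): [v_0,v_1,v_2,v_3], [v_0,v_1,v_2,v_4], [v_0,v_1,v_3,v_4], [v_0,v_2,v_3,v_4], [v_1,v_2,v_3,v_4]

Hence C_0 ≅ Z^5, C_1 ≅ Z^10, C_2 ≅ Z^10, C_3 ≅ Z^5.

The boundary map ∂_1: C_1 → C_0 sends each edge [p,q] (with p < q) to q − p.
The 5×10 boundary matrix has rank 4 and Smith normal form diag(1,1,1,1).

The boundary map ∂_2: C_2 → C_1 acts by ∂[p,q,r] = [q,r] − [p,r] + [p,q]. For instance
  ∂[v_1,v_2,v_3] = [v_2,v_3] − [v_1,v_3] + [v_1,v_2],
  ∂[v_0,v_1,v_4] = [v_1,v_4] − [v_0,v_4] + [v_0,v_1].
The resulting 10×10 matrix has rank 6, and its Smith normal form has invariant factors (1,1,1,1,1,1).

The boundary map ∂_3: C_3 → C_2 sends each 3-simplex σ to the alternating sum Σ_i (−1)^i (σ with its i-th vertex removed). For instance
  ∂[v_0,v_1,v_3,v_4] = [v_1,v_3,v_4] − [v_0,v_3,v_4] + [v_0,v_1,v_4] − [v_0,v_1,v_3],
  ∂[v_1,v_2,v_3,v_4] = [v_2,v_3,v_4] − [v_1,v_3,v_4] + [v_1,v_2,v_4] − [v_1,v_2,v_3].
The resulting 10×5 matrix has rank 4, and its Smith normal form has invariant factors (1,1,1,1).

From H_k ≅ ker(∂_k) / im(∂_{k+1}) we obtain:

  H_0: rank C_0 − rank ∂_1 = 5 − 4 = 1, and the invariant factors of ∂_1 are all 1, so H_0 ≅ Z.
  H_1: rank ker ∂_1 − rank ∂_2 = (10 − 4) − 6 = 0, and the invariant factors of ∂_2 are all 1, so H_1 ≅ 0.
  H_2: rank ker ∂_2 − rank ∂_3 = (10 − 6) − 4 = 0, and the invariant factors of ∂_3 are all 1, so H_2 ≅ 0.
  H_3: rank ker ∂_3 − rank ∂_4 = (5 − 4) − 0 = 1, and there is no ∂_4, so H_3 ≅ Z.

As a check, the Euler characteristic is 5 − 10 + 10 − 5 = 0, which agrees with 1 − 0 + 0 − 1 = 0.

H_0 = Z,  H_1 = 0,  H_2 = 0,  H_3 = Z.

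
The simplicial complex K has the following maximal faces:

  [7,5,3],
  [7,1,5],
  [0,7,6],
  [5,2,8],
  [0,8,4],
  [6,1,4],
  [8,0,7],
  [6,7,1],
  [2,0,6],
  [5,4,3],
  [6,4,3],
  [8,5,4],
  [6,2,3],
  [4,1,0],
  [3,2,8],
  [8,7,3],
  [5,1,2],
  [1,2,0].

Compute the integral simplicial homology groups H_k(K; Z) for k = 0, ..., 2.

H_0 ≅ Z,  H_1 ≅ Z ⊕ Z_2,  H_2 = 0.

K has 9 vertices, 27 edges, 18 triangles.
rank ∂_0 = 0, rank ∂_1 = 8 ⇒ b_0 = 9 − 0 − 8 = 1; all invariant factors of ∂_1 are 1 so no torsion. So H_0 = Z.
rank ∂_1 = 8, rank ∂_2 = 18 ⇒ b_1 = 27 − 8 − 18 = 1; ∂_2 has invariant factor(s) [2] giving torsion. So H_1 = Z ⊕ Z_2.
rank ∂_2 = 18, rank ∂_3 = 0 ⇒ b_2 = 18 − 18 − 0 = 0. So H_2 = 0.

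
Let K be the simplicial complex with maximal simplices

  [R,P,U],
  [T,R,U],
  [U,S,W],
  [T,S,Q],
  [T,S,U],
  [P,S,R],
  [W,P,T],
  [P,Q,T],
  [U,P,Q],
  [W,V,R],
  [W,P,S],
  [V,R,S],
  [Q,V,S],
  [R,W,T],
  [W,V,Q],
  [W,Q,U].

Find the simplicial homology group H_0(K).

Take the total order P < Q < R < S < T < U < V < W on the vertex set. Then K (dimension 2) consists of the simplices:

  0-simplices (8): P, Q, R, S, T, U, V, W
  1-simplices (24): PQ, PR, PS, PT, PU, PW, QS, QT, QU, QV, QW, RS, RT, RU, RV, RW, ST, SU, SV, SW, TU, TW, UW, VW
  2-simplices (16): PQT, PQU, PRS, PRU, PSW, PTW, QST, QSV, QUW, QVW, RSV, RTU, RTW, RVW, STU, SUW

so the chain groups are C_0 ≅ Z^8, C_1 ≅ Z^24, C_2 ≅ Z^16.

The boundary map ∂_1: C_1 → C_0 sends each edge [p,q] (with p < q) to q − p.
This gives a 8×24 integer matrix of rank 7; reducing to Smith normal form yields diagonal entries (1,1,1,1,1,1,1).

∂_2: C_2 → C_1 sends each 2-simplex [p,q,r] to [q,r] − [p,r] + [p,q]. For instance
  ∂QVW = VW − QW + QV,
  ∂QUW = UW − QW + QU.
The 24×16 boundary matrix has rank 15 and Smith normal form diag(1,1,1,1,1,1,1,1,1,1,1,1,1,1,1).

Reading off H_k = ker ∂_k / im ∂_{k+1}:

  H_0: rank C_0 − rank ∂_1 = 8 − 7 = 1, and the invariant factors of ∂_1 are all 1, so H_0 ≅ Z.

(K is a triangulation of the torus T^2.)

H_0 = Z.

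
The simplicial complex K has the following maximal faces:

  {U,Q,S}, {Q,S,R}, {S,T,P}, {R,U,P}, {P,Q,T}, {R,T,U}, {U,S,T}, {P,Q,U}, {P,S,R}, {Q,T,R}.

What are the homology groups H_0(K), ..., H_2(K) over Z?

H_0 ≅ Z,  H_1 ≅ Z/2Z,  H_2 = 0.

We work with the vertex ordering P < Q < R < S < T < U. The simplices of K, each written with vertices in increasing order, are:

  0-simplices (6): P, Q, R, S, T, U
  1-simplices (15): PQ, PR, PS, PT, PU, QR, QS, QT, QU, RS, RT, RU, ST, SU, TU
  2-simplices (10): PQT, PQU, PRS, PRU, PST, QRS, QRT, QSU, RTU, STU

so the chain groups are C_0 ≅ Z^6, C_1 ≅ Z^15, C_2 ≅ Z^10.

Boundary ∂_1: C_1 → C_0 is given by ∂[p,q] = [q] − [p]. For instance
  ∂QS = S − Q.
The resulting 6×15 matrix has rank 5, and its Smith normal form has invariant factors (1,1,1,1,1).

Boundary ∂_2: C_2 → C_1 maps a triangle to the signed sum of its edges. For instance
  ∂STU = TU − SU + ST,
  ∂PRS = RS − PS + PR.
The resulting 15×10 matrix has rank 10, and its Smith normal form has invariant factors (1,1,1,1,1,1,1,1,1,2).

Computing H_k = (kernel of ∂_k) / (image of ∂_{k+1}):

  H_0: rank C_0 − rank ∂_1 = 6 − 5 = 1, and the invariant factors of ∂_1 are all 1, so H_0 ≅ Z.
  H_1: rank ker ∂_1 − rank ∂_2 = (15 − 5) − 10 = 0, and ∂_2 has invariant factor 2 > 1, so H_1 ≅ Z/2Z.
  H_2: rank ker ∂_2 − rank ∂_3 = (10 − 10) − 0 = 0, and there is no ∂_3, so H_2 ≅ 0.

As a check, the Euler characteristic is 6 − 15 + 10 = 1, which agrees with 1 − 0 + 0 = 1.
(K is a triangulation of the real projective plane RP^2.)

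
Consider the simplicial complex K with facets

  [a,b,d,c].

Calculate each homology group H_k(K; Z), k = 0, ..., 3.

Take the total order a < b < c < d on the vertex set. Then K (dimension 3) consists of the simplices:

  0-simplices (4): a, b, c, d
  1-simplices (6): ab, ac, ad, bc, bd, cd
  2-simplices (4): abc, abd, acd, bcd
  3-simplices (1): abcd

giving chain groups C_0 ≅ Z^4, C_1 ≅ Z^6, C_2 ≅ Z^4, C_3 ≅ Z^1.

Boundary ∂_1: C_1 → C_0 maps an edge to its endpoints' difference, ∂[p,q] = q − p.
As a 4×6 matrix over Z this has rank 3, with invariant factors (1,1,1).

∂_2: C_2 → C_1 maps a triangle to the signed sum of its edges. For instance
  ∂abd = bd − ad + ab,
  ∂acd = cd − ad + ac.
As a 6×4 matrix over Z this has rank 3, with invariant factors (1,1,1).

∂_3: C_3 → C_2 sends each 3-simplex σ to the alternating sum Σ_i (−1)^i (σ with its i-th vertex removed). For instance
  ∂abcd = bcd − acd + abd − abc.
The resulting 4×1 matrix has rank 1, and its Smith normal form has invariant factors (1).

Reading off H_k = ker ∂_k / im ∂_{k+1}:

  H_0: rank C_0 − rank ∂_1 = 4 − 3 = 1, and the invariant factors of ∂_1 are all 1, so H_0 = Z.
  H_1: rank ker ∂_1 − rank ∂_2 = (6 − 3) − 3 = 0, and the invariant factors of ∂_2 are all 1, so H_1 = 0.
  H_2: rank ker ∂_2 − rank ∂_3 = (4 − 3) − 1 = 0, and the invariant factors of ∂_3 are all 1, so H_2 = 0.
  H_3: rank ker ∂_3 − rank ∂_4 = (1 − 1) − 0 = 0, and there is no ∂_4, so H_3 = 0.

(K is a triangulation of the 3-simplex.)

H_0 = Z,  H_1 = 0,  H_2 = 0,  H_3 = 0.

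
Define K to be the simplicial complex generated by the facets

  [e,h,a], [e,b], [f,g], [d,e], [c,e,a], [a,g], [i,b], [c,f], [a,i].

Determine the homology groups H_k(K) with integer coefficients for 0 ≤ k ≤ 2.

H_0 ≅ Z,  H_1 ≅ Z^2,  H_2 = 0.

K has 9 vertices, 12 edges, 2 triangles.
rank ∂_0 = 0, rank ∂_1 = 8 ⇒ b_0 = 9 − 0 − 8 = 1; all invariant factors of ∂_1 are 1 so no torsion. So H_0 = Z.
rank ∂_1 = 8, rank ∂_2 = 2 ⇒ b_1 = 12 − 8 − 2 = 2; all invariant factors of ∂_2 are 1 so no torsion. So H_1 = Z^2.
rank ∂_2 = 2, rank ∂_3 = 0 ⇒ b_2 = 2 − 2 − 0 = 0. So H_2 = 0.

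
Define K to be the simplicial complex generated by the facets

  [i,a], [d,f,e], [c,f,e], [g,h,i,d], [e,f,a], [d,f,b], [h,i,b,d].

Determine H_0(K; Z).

H_0 = Z.

Order the vertices as a < b < c < d < e < f < g < h < i. Listing each simplex with vertices in this order, K has dimension 3 with simplices:

  0-simplices (9): a, b, c, d, e, f, g, h, i
  1-simplices (18): ae, af, ai, bd, bf, bh, bi, ce, cf, de, df, dg, dh, di, ef, gh, gi, hi
  2-simplices (11): aef, bdf, bdh, bdi, bhi, cef, def, dgh, dgi, dhi, ghi
  3-simplices (2): bdhi, dghi

giving chain groups C_0 ≅ Z^9, C_1 ≅ Z^18, C_2 ≅ Z^11, C_3 ≅ Z^2.

The boundary map ∂_1: C_1 → C_0 sends each edge [p,q] (with p < q) to q − p.
The 9×18 boundary matrix has rank 8 and Smith normal form diag(1,1,1,1,1,1,1,1).

Boundary ∂_2: C_2 → C_1 maps a triangle to the signed sum of its edges. For instance
  ∂ghi = hi − gi + gh,
  ∂bdi = di − bi + bd.
The 18×11 boundary matrix has rank 9 and Smith normal form diag(1,1,1,1,1,1,1,1,1).

The boundary map ∂_3: C_3 → C_2 sends each 3-simplex σ to the alternating sum Σ_i (−1)^i (σ with its i-th vertex removed). For instance
  ∂dghi = ghi − dhi + dgi − dgh,
  ∂bdhi = dhi − bhi + bdi − bdh.
The 11×2 boundary matrix has rank 2 and Smith normal form diag(1,1).

Now H_k = ker ∂_k / im ∂_{k+1}, so:

  H_0: rank C_0 − rank ∂_1 = 9 − 8 = 1, and the invariant factors of ∂_1 are all 1, so H_0 ≅ Z.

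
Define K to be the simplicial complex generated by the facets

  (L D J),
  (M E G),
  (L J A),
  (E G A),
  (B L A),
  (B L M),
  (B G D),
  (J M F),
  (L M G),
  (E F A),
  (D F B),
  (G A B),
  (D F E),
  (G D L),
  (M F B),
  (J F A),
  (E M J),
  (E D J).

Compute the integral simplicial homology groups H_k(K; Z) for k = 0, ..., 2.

We work with the vertex ordering A < B < D < E < F < G < J < L < M. The simplices of K, each written with vertices in increasing order, are:

  0-simplices (9): A, B, D, E, F, G, J, L, M
  1-simplices (27): AB, AE, AF, AG, AJ, AL, BD, BF, BG, BL, BM, DE, DF, DG, DJ, DL, EF, EG, EJ, EM, FJ, FM, GL, GM, JL, JM, LM
  2-simplices (18): ABG, ABL, AEF, AEG, AFJ, AJL, BDF, BDG, BFM, BLM, DEF, DEJ, DGL, DJL, EGM, EJM, FJM, GLM

giving chain groups C_0 ≅ Z^9, C_1 ≅ Z^27, C_2 ≅ Z^18.

Boundary ∂_1: C_1 → C_0 is given by ∂[p,q] = [q] − [p]. For instance
  ∂BL = L − B.
As a 9×27 matrix over Z this has rank 8, with invariant factors (1,1,1,1,1,1,1,1).

∂_2: C_2 → C_1 acts by ∂[p,q,r] = [q,r] − [p,r] + [p,q]. For instance
  ∂ABL = BL − AL + AB,
  ∂DEJ = EJ − DJ + DE.
As a 27×18 matrix over Z this has rank 18, with invariant factors (1,1,1,1,1,1,1,1,1,1,1,1,1,1,1,1,1,2).

Computing H_k = (kernel of ∂_k) / (image of ∂_{k+1}):

  H_0: rank C_0 − rank ∂_1 = 9 − 8 = 1, and the invariant factors of ∂_1 are all 1, so H_0 = Z.
  H_1: rank ker ∂_1 − rank ∂_2 = (27 − 8) − 18 = 1, and ∂_2 has invariant factor 2 > 1, so H_1 = Z × Z/2.
  H_2: rank ker ∂_2 − rank ∂_3 = (18 − 18) − 0 = 0, and there is no ∂_3, so H_2 = 0.

As a check, the Euler characteristic is 9 − 27 + 18 = 0, which agrees with 1 − 1 + 0 = 0.
(K is a triangulation of the Klein bottle.)

H_0 = Z,  H_1 = Z × Z/2,  H_2 = 0.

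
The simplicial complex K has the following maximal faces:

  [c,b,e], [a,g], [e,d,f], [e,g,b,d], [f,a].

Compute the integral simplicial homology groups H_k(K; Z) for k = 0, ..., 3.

Fix the vertex order a < b < c < d < e < f < g and write every simplex with vertices in increasing order. Then dim K = 3 and the simplices of K are:

  0-simplices (7): a, b, c, d, e, f, g
  1-simplices (12): af, ag, bc, bd, be, bg, ce, de, df, dg, ef, eg
  2-simplices (6): bce, bde, bdg, beg, def, deg
  3-simplices (1): bdeg

so the chain groups are C_0 ≅ Z^7, C_1 ≅ Z^12, C_2 ≅ Z^6, C_3 ≅ Z^1.

∂_1: C_1 → C_0 sends each edge [p,q] (with p < q) to q − p. For instance
  ∂de = e − d.
This gives a 7×12 integer matrix of rank 6; reducing to Smith normal form yields diagonal entries (1,1,1,1,1,1).

Boundary ∂_2: C_2 → C_1 sends each 2-simplex [p,q,r] to [q,r] − [p,r] + [p,q]. For instance
  ∂bde = de − be + bd,
  ∂def = ef − df + de.
This gives a 12×6 integer matrix of rank 5; reducing to Smith normal form yields diagonal entries (1,1,1,1,1).

Boundary ∂_3: C_3 → C_2 sends each 3-simplex σ to the alternating sum Σ_i (−1)^i (σ with its i-th vertex removed). For instance
  ∂bdeg = deg − beg + bdg − bde.
The 6×1 boundary matrix has rank 1 and Smith normal form diag(1).

From H_k ≅ ker(∂_k) / im(∂_{k+1}) we obtain:

  H_0: rank C_0 − rank ∂_1 = 7 − 6 = 1, and the invariant factors of ∂_1 are all 1, so H_0 = Z.
  H_1: rank ker ∂_1 − rank ∂_2 = (12 − 6) − 5 = 1, and the invariant factors of ∂_2 are all 1, so H_1 = Z.
  H_2: rank ker ∂_2 − rank ∂_3 = (6 − 5) − 1 = 0, and the invariant factors of ∂_3 are all 1, so H_2 = 0.
  H_3: rank ker ∂_3 − rank ∂_4 = (1 − 1) − 0 = 0, and there is no ∂_4, so H_3 = 0.

As a check, the Euler characteristic is 7 − 12 + 6 − 1 = 0, which agrees with 1 − 1 + 0 − 0 = 0.

H_0 = Z,  H_1 = Z,  H_2 = 0,  H_3 = 0.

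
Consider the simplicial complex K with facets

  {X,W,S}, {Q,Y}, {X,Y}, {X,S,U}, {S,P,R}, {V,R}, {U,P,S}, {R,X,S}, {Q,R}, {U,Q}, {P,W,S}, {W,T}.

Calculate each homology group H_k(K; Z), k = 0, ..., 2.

Order the vertices as P < Q < R < S < T < U < V < W < X < Y. Listing each simplex with vertices in this order, K has dimension 2 with simplices:

  0-simplices (10): P, Q, R, S, T, U, V, W, X, Y
  1-simplices (17): PR, PS, PU, PW, QR, QU, QY, RS, RV, RX, SU, SW, SX, TW, UX, WX, XY
  2-simplices (6): PRS, PSU, PSW, RSX, SUX, SWX

Hence C_0 ≅ Z^10, C_1 ≅ Z^17, C_2 ≅ Z^6.

Boundary ∂_1: C_1 → C_0 maps an edge to its endpoints' difference, ∂[p,q] = q − p. For instance
  ∂SW = W − S.
This gives a 10×17 integer matrix of rank 9; reducing to Smith normal form yields diagonal entries (1,1,1,1,1,1,1,1,1).

Boundary ∂_2: C_2 → C_1 acts by ∂[p,q,r] = [q,r] − [p,r] + [p,q]. For instance
  ∂PSU = SU − PU + PS,
  ∂RSX = SX − RX + RS.
The 17×6 boundary matrix has rank 6 and Smith normal form diag(1,1,1,1,1,1).

Reading off H_k = ker ∂_k / im ∂_{k+1}:

  H_0: rank C_0 − rank ∂_1 = 10 − 9 = 1, and the invariant factors of ∂_1 are all 1, so H_0 ≅ Z.
  H_1: rank ker ∂_1 − rank ∂_2 = (17 − 9) − 6 = 2, and the invariant factors of ∂_2 are all 1, so H_1 ≅ Z^2.
  H_2: rank ker ∂_2 − rank ∂_3 = (6 − 6) − 0 = 0, and there is no ∂_3, so H_2 ≅ 0.

H_0 = Z,  H_1 = Z^2,  H_2 = 0.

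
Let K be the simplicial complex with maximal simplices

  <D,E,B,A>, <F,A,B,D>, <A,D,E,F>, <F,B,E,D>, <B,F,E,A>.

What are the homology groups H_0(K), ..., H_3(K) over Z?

H_0 ≅ Z,  H_1 = 0,  H_2 = 0,  H_3 ≅ Z.

We work with the vertex ordering A < B < D < E < F. The simplices of K, each written with vertices in increasing order, are:

  0-simplices (5): A, B, D, E, F
  1-simplices (10): AB, AD, AE, AF, BD, BE, BF, DE, DF, EF
  2-simplices (10): ABD, ABE, ABF, ADE, ADF, AEF, BDE, BDF, BEF, DEF
  3-simplices (5): ABDE, ABDF, ABEF, ADEF, BDEF

Hence C_0 ≅ Z^5, C_1 ≅ Z^10, C_2 ≅ Z^10, C_3 ≅ Z^5.

∂_1: C_1 → C_0 sends each edge [p,q] (with p < q) to q − p.
The resulting 5×10 matrix has rank 4, and its Smith normal form has invariant factors (1,1,1,1).

∂_2: C_2 → C_1 maps a triangle to the signed sum of its edges. For instance
  ∂BDE = DE − BE + BD,
  ∂ABD = BD − AD + AB.
As a 10×10 matrix over Z this has rank 6, with invariant factors (1,1,1,1,1,1).

Boundary ∂_3: C_3 → C_2 sends each 3-simplex σ to the alternating sum Σ_i (−1)^i (σ with its i-th vertex removed). For instance
  ∂ABEF = BEF − AEF + ABF − ABE,
  ∂ABDF = BDF − ADF + ABF − ABD.
As a 10×5 matrix over Z this has rank 4, with invariant factors (1,1,1,1).

Reading off H_k = ker ∂_k / im ∂_{k+1}:

  H_0: rank C_0 − rank ∂_1 = 5 − 4 = 1, and the invariant factors of ∂_1 are all 1, so H_0 = Z.
  H_1: rank ker ∂_1 − rank ∂_2 = (10 − 4) − 6 = 0, and the invariant factors of ∂_2 are all 1, so H_1 = 0.
  H_2: rank ker ∂_2 − rank ∂_3 = (10 − 6) − 4 = 0, and the invariant factors of ∂_3 are all 1, so H_2 = 0.
  H_3: rank ker ∂_3 − rank ∂_4 = (5 − 4) − 0 = 1, and there is no ∂_4, so H_3 = Z.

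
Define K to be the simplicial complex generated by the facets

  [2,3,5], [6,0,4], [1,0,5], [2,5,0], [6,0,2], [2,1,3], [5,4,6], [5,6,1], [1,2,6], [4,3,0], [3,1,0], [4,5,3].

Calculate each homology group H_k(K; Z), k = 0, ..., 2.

K has 7 vertices, 18 edges, 12 triangles.
rank ∂_0 = 0, rank ∂_1 = 6 ⇒ b_0 = 7 − 0 − 6 = 1; all invariant factors of ∂_1 are 1 so no torsion. So H_0 ≅ Z.
rank ∂_1 = 6, rank ∂_2 = 12 ⇒ b_1 = 18 − 6 − 12 = 0; ∂_2 has invariant factor(s) [2] giving torsion. So H_1 ≅ Z/2.
rank ∂_2 = 12, rank ∂_3 = 0 ⇒ b_2 = 12 − 12 − 0 = 0. So H_2 ≅ 0.

H_0 ≅ Z,  H_1 ≅ Z/2,  H_2 = 0.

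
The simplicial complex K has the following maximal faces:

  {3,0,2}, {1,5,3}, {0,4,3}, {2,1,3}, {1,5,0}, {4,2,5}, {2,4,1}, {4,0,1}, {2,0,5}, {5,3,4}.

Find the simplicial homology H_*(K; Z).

H_0 ≅ Z,  H_1 ≅ Z/2,  H_2 = 0.

K has 6 vertices, 15 edges, 10 triangles.
rank ∂_0 = 0, rank ∂_1 = 5 ⇒ b_0 = 6 − 0 − 5 = 1; all invariant factors of ∂_1 are 1 so no torsion. So H_0 ≅ Z.
rank ∂_1 = 5, rank ∂_2 = 10 ⇒ b_1 = 15 − 5 − 10 = 0; ∂_2 has invariant factor(s) [2] giving torsion. So H_1 ≅ Z/2.
rank ∂_2 = 10, rank ∂_3 = 0 ⇒ b_2 = 10 − 10 − 0 = 0. So H_2 ≅ 0.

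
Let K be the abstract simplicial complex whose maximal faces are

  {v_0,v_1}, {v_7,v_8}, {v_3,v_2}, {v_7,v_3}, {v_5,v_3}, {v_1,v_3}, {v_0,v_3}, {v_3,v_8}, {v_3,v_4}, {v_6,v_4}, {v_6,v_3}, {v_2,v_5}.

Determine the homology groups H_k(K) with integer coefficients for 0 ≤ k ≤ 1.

H_0 ≅ Z,  H_1 ≅ Z^4.

K has 9 vertices, 12 edges.
rank ∂_0 = 0, rank ∂_1 = 8 ⇒ b_0 = 9 − 0 − 8 = 1; all invariant factors of ∂_1 are 1 so no torsion. So H_0 ≅ Z.
rank ∂_1 = 8, rank ∂_2 = 0 ⇒ b_1 = 12 − 8 − 0 = 4. So H_1 ≅ Z^4.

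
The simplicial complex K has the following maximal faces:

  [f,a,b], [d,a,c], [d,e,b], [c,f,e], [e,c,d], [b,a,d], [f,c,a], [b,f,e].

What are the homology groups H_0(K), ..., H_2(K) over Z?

K has 6 vertices, 12 edges, 8 triangles.
rank ∂_0 = 0, rank ∂_1 = 5 ⇒ b_0 = 6 − 0 − 5 = 1; all invariant factors of ∂_1 are 1 so no torsion. So H_0 ≅ Z.
rank ∂_1 = 5, rank ∂_2 = 7 ⇒ b_1 = 12 − 5 − 7 = 0; all invariant factors of ∂_2 are 1 so no torsion. So H_1 ≅ 0.
rank ∂_2 = 7, rank ∂_3 = 0 ⇒ b_2 = 8 − 7 − 0 = 1. So H_2 ≅ Z.

H_0 ≅ Z,  H_1 = 0,  H_2 ≅ Z.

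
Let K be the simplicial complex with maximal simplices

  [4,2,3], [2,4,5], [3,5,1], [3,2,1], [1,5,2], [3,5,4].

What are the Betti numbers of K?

Order the vertices as 1 < 2 < 3 < 4 < 5. Listing each simplex with vertices in this order, K has dimension 2 with simplices:

  0-simplices (5): [1], [2], [3], [4], [5]
  1-simplices (9): [1,2], [1,3], [1,5], [2,3], [2,4], [2,5], [3,4], [3,5], [4,5]
  2-simplices (6): [1,2,3], [1,2,5], [1,3,5], [2,3,4], [2,4,5], [3,4,5]

Hence C_0 ≅ Z^5, C_1 ≅ Z^9, C_2 ≅ Z^6.

Boundary ∂_1: C_1 → C_0 sends each edge [p,q] (with p < q) to q − p. For instance
  ∂[1,2] = [2] − [1].
The resulting 5×9 matrix has rank 4, and its Smith normal form has invariant factors (1,1,1,1).

The boundary map ∂_2: C_2 → C_1 sends each 2-simplex [p,q,r] to [q,r] − [p,r] + [p,q]. For instance
  ∂[1,3,5] = [3,5] − [1,5] + [1,3],
  ∂[2,4,5] = [4,5] − [2,5] + [2,4].
This gives a 9×6 integer matrix of rank 5; reducing to Smith normal form yields diagonal entries (1,1,1,1,1).

Computing H_k = (kernel of ∂_k) / (image of ∂_{k+1}):

  H_0: rank C_0 − rank ∂_1 = 5 − 4 = 1, and the invariant factors of ∂_1 are all 1, so H_0 = Z.
  H_1: rank ker ∂_1 − rank ∂_2 = (9 − 4) − 5 = 0, and the invariant factors of ∂_2 are all 1, so H_1 = 0.
  H_2: rank ker ∂_2 − rank ∂_3 = (6 − 5) − 0 = 1, and there is no ∂_3, so H_2 = Z.

As a check, the Euler characteristic is 5 − 9 + 6 = 2, which agrees with 1 − 0 + 1 = 2.

Hence the Betti numbers are b_0 = 1, b_1 = 0, b_2 = 1.

b_0 = 1, b_1 = 0, b_2 = 1.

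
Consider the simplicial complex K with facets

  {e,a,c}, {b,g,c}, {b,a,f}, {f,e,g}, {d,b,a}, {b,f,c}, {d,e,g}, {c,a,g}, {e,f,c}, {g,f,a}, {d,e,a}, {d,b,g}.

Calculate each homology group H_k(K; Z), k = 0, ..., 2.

We work with the vertex ordering a < b < c < d < e < f < g. The simplices of K, each written with vertices in increasing order, are:

  0-simplices (7): a, b, c, d, e, f, g
  1-simplices (18): ab, ac, ad, ae, af, ag, bc, bd, bf, bg, ce, cf, cg, de, dg, ef, eg, fg
  2-simplices (12): abd, abf, ace, acg, ade, afg, bcf, bcg, bdg, cef, deg, efg

so the chain groups are C_0 ≅ Z^7, C_1 ≅ Z^18, C_2 ≅ Z^12.

∂_1: C_1 → C_0 maps an edge to its endpoints' difference, ∂[p,q] = q − p.
The 7×18 boundary matrix has rank 6 and Smith normal form diag(1,1,1,1,1,1).

Boundary ∂_2: C_2 → C_1 maps a triangle to the signed sum of its edges. For instance
  ∂ade = de − ae + ad,
  ∂bcf = cf − bf + bc.
The 18×12 boundary matrix has rank 12 and Smith normal form diag(1,1,1,1,1,1,1,1,1,1,1,2).

Now H_k = ker ∂_k / im ∂_{k+1}, so:

  H_0: rank C_0 − rank ∂_1 = 7 − 6 = 1, and the invariant factors of ∂_1 are all 1, so H_0 ≅ Z.
  H_1: rank ker ∂_1 − rank ∂_2 = (18 − 6) − 12 = 0, and ∂_2 has invariant factor 2 > 1, so H_1 ≅ Z_2.
  H_2: rank ker ∂_2 − rank ∂_3 = (12 − 12) − 0 = 0, and there is no ∂_3, so H_2 ≅ 0.

(K is a triangulation of the real projective plane RP^2.)

H_0 = Z,  H_1 = Z_2,  H_2 = 0.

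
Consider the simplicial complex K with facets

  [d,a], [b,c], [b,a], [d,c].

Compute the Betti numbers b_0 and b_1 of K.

b_0 = 1, b_1 = 1.

We work with the vertex ordering a < b < c < d. The simplices of K, each written with vertices in increasing order, are:

  0-simplices (4): a, b, c, d
  1-simplices (4): ab, ad, bc, cd

giving chain groups C_0 ≅ Z^4, C_1 ≅ Z^4.

The boundary map ∂_1: C_1 → C_0 maps an edge to its endpoints' difference, ∂[p,q] = q − p.
This gives a 4×4 integer matrix of rank 3; reducing to Smith normal form yields diagonal entries (1,1,1).

Reading off H_k = ker ∂_k / im ∂_{k+1}:

  H_0: rank C_0 − rank ∂_1 = 4 − 3 = 1, and the invariant factors of ∂_1 are all 1, so H_0 ≅ Z.
  H_1: rank ker ∂_1 − rank ∂_2 = (4 − 3) − 0 = 1, and there is no ∂_2, so H_1 ≅ Z.

Hence the Betti numbers are b_0 = 1, b_1 = 1.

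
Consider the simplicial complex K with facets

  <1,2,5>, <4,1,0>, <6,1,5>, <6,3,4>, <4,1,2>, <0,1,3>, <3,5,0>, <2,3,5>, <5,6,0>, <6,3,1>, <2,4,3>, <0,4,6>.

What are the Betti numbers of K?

b_0 = 1, b_1 = 0, b_2 = 0.

Take the total order 0 < 1 < 2 < 3 < 4 < 5 < 6 on the vertex set. Then K (dimension 2) consists of the simplices:

  0-simplices (7): [0], [1], [2], [3], [4], [5], [6]
  1-simplices (18): [0,1], [0,3], [0,4], [0,5], [0,6], [1,2], [1,3], [1,4], [1,5], [1,6], [2,3], [2,4], [2,5], [3,4], [3,5], [3,6], [4,6], [5,6]
  2-simplices (12): [0,1,3], [0,1,4], [0,3,5], [0,4,6], [0,5,6], [1,2,4], [1,2,5], [1,3,6], [1,5,6], [2,3,4], [2,3,5], [3,4,6]

giving chain groups C_0 ≅ Z^7, C_1 ≅ Z^18, C_2 ≅ Z^12.

Boundary ∂_1: C_1 → C_0 is given by ∂[p,q] = [q] − [p].
As a 7×18 matrix over Z this has rank 6, with invariant factors (1,1,1,1,1,1).

∂_2: C_2 → C_1 acts by ∂[p,q,r] = [q,r] − [p,r] + [p,q]. For instance
  ∂[1,2,4] = [2,4] − [1,4] + [1,2],
  ∂[2,3,4] = [3,4] − [2,4] + [2,3].
This gives a 18×12 integer matrix of rank 12; reducing to Smith normal form yields diagonal entries (1,1,1,1,1,1,1,1,1,1,1,2).

Now H_k = ker ∂_k / im ∂_{k+1}, so:

  H_0: rank C_0 − rank ∂_1 = 7 − 6 = 1, and the invariant factors of ∂_1 are all 1, so H_0 ≅ Z.
  H_1: rank ker ∂_1 − rank ∂_2 = (18 − 6) − 12 = 0, and ∂_2 has invariant factor 2 > 1, so H_1 ≅ Z/2Z.
  H_2: rank ker ∂_2 − rank ∂_3 = (12 − 12) − 0 = 0, and there is no ∂_3, so H_2 ≅ 0.

As a check, the Euler characteristic is 7 − 18 + 12 = 1, which agrees with 1 − 0 + 0 = 1.

Hence the Betti numbers are b_0 = 1, b_1 = 0, b_2 = 0.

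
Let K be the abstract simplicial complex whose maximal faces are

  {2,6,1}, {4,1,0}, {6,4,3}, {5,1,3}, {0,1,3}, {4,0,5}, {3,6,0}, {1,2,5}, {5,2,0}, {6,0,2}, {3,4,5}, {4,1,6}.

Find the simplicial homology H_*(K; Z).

Fix the vertex order 0 < 1 < 2 < 3 < 4 < 5 < 6 and write every simplex with vertices in increasing order. Then dim K = 2 and the simplices of K are:

  0-simplices (7): [0], [1], [2], [3], [4], [5], [6]
  1-simplices (18): [0,1], [0,2], [0,3], [0,4], [0,5], [0,6], [1,2], [1,3], [1,4], [1,5], [1,6], [2,5], [2,6], [3,4], [3,5], [3,6], [4,5], [4,6]
  2-simplices (12): [0,1,3], [0,1,4], [0,2,5], [0,2,6], [0,3,6], [0,4,5], [1,2,5], [1,2,6], [1,3,5], [1,4,6], [3,4,5], [3,4,6]

giving chain groups C_0 ≅ Z^7, C_1 ≅ Z^18, C_2 ≅ Z^12.

Boundary ∂_1: C_1 → C_0 sends each edge [p,q] (with p < q) to q − p.
The resulting 7×18 matrix has rank 6, and its Smith normal form has invariant factors (1,1,1,1,1,1).

Boundary ∂_2: C_2 → C_1 sends each 2-simplex [p,q,r] to [q,r] − [p,r] + [p,q]. For instance
  ∂[1,2,5] = [2,5] − [1,5] + [1,2],
  ∂[1,3,5] = [3,5] − [1,5] + [1,3].
This gives a 18×12 integer matrix of rank 12; reducing to Smith normal form yields diagonal entries (1,1,1,1,1,1,1,1,1,1,1,2).

Computing H_k = (kernel of ∂_k) / (image of ∂_{k+1}):

  H_0: rank C_0 − rank ∂_1 = 7 − 6 = 1, and the invariant factors of ∂_1 are all 1, so H_0 ≅ Z.
  H_1: rank ker ∂_1 − rank ∂_2 = (18 − 6) − 12 = 0, and ∂_2 has invariant factor 2 > 1, so H_1 ≅ Z/2.
  H_2: rank ker ∂_2 − rank ∂_3 = (12 − 12) − 0 = 0, and there is no ∂_3, so H_2 ≅ 0.

As a check, the Euler characteristic is 7 − 18 + 12 = 1, which agrees with 1 − 0 + 0 = 1.

H_0 = Z,  H_1 = Z/2,  H_2 = 0.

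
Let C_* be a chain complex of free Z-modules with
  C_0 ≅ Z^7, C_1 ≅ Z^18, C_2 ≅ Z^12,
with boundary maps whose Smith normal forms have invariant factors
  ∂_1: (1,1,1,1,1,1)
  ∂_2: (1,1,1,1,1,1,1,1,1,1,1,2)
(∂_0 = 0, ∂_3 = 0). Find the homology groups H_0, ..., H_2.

H_0 ≅ Z,  H_1 ≅ Z/2Z,  H_2 = 0.

H_0: b_0 = 7 − 0 − 6 = 1; torsion from ∂_1 factors > 1: none. So H_0 ≅ Z.
H_1: b_1 = 18 − 6 − 12 = 0; torsion from ∂_2 factors > 1: [2]. So H_1 ≅ Z/2Z.
H_2: b_2 = 12 − 12 − 0 = 0; torsion from ∂_3 factors > 1: none. So H_2 ≅ 0.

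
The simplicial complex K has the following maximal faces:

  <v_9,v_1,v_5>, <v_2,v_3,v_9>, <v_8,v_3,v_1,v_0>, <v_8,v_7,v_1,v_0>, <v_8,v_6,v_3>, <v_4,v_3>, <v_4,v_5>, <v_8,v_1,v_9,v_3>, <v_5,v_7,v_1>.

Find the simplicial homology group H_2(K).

H_2 ≅ 0.

K has 10 vertices, 21 edges, 14 triangles, 3 3-simplices.
rank ∂_2 = 11, rank ∂_3 = 3 ⇒ b_2 = 14 − 11 − 3 = 0; all invariant factors of ∂_3 are 1 so no torsion. So H_2 ≅ 0.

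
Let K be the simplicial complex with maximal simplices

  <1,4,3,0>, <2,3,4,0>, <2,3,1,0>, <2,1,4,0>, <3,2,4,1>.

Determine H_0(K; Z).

Fix the vertex order 0 < 1 < 2 < 3 < 4 and write every simplex with vertices in increasing order. Then dim K = 3 and the simplices of K are:

  0-simplices (5): [0], [1], [2], [3], [4]
  1-simplices (10): [0,1], [0,2], [0,3], [0,4], [1,2], [1,3], [1,4], [2,3], [2,4], [3,4]
  2-simplices (10): [0,1,2], [0,1,3], [0,1,4], [0,2,3], [0,2,4], [0,3,4], [1,2,3], [1,2,4], [1,3,4], [2,3,4]
  3-simplices (5): [0,1,2,3], [0,1,2,4], [0,1,3,4], [0,2,3,4], [1,2,3,4]

giving chain groups C_0 ≅ Z^5, C_1 ≅ Z^10, C_2 ≅ Z^10, C_3 ≅ Z^5.

∂_1: C_1 → C_0 sends each edge [p,q] (with p < q) to q − p. For instance
  ∂[2,4] = [4] − [2].
As a 5×10 matrix over Z this has rank 4, with invariant factors (1,1,1,1).

The boundary map ∂_2: C_2 → C_1 sends each 2-simplex [p,q,r] to [q,r] − [p,r] + [p,q]. For instance
  ∂[0,1,3] = [1,3] − [0,3] + [0,1],
  ∂[1,3,4] = [3,4] − [1,4] + [1,3].
This gives a 10×10 integer matrix of rank 6; reducing to Smith normal form yields diagonal entries (1,1,1,1,1,1).

Boundary ∂_3: C_3 → C_2 sends each 3-simplex σ to the alternating sum Σ_i (−1)^i (σ with its i-th vertex removed). For instance
  ∂[1,2,3,4] = [2,3,4] − [1,3,4] + [1,2,4] − [1,2,3],
  ∂[0,1,3,4] = [1,3,4] − [0,3,4] + [0,1,4] − [0,1,3].
This gives a 10×5 integer matrix of rank 4; reducing to Smith normal form yields diagonal entries (1,1,1,1).

Reading off H_k = ker ∂_k / im ∂_{k+1}:

  H_0: rank C_0 − rank ∂_1 = 5 − 4 = 1, and the invariant factors of ∂_1 are all 1, so H_0 ≅ Z.

H_0 ≅ Z.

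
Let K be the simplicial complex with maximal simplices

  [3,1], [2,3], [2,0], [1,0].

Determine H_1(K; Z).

We work with the vertex ordering 0 < 1 < 2 < 3. The simplices of K, each written with vertices in increasing order, are:

  0-simplices (4): [0], [1], [2], [3]
  1-simplices (4): [0,1], [0,2], [1,3], [2,3]

so the chain groups are C_0 ≅ Z^4, C_1 ≅ Z^4.

Boundary ∂_1: C_1 → C_0 is given by ∂[p,q] = [q] − [p]. For instance
  ∂[2,3] = [3] − [2].
As a 4×4 matrix over Z this has rank 3, with invariant factors (1,1,1).

Now H_k = ker ∂_k / im ∂_{k+1}, so:

  H_1: rank ker ∂_1 − rank ∂_2 = (4 − 3) − 0 = 1, and there is no ∂_2, so H_1 ≅ Z.

H_1 = Z.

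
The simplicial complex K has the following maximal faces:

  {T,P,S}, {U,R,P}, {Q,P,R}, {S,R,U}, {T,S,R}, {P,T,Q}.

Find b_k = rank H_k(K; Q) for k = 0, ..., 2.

Fix the vertex order P < Q < R < S < T < U and write every simplex with vertices in increasing order. Then dim K = 2 and the simplices of K are:

  0-simplices (6): P, Q, R, S, T, U
  1-simplices (12): PQ, PR, PS, PT, PU, QR, QT, RS, RT, RU, ST, SU
  2-simplices (6): PQR, PQT, PRU, PST, RST, RSU

Hence C_0 ≅ Z^6, C_1 ≅ Z^12, C_2 ≅ Z^6.

The boundary map ∂_1: C_1 → C_0 is given by ∂[p,q] = [q] − [p]. For instance
  ∂PT = T − P.
As a 6×12 matrix over Z this has rank 5, with invariant factors (1,1,1,1,1).

The boundary map ∂_2: C_2 → C_1 sends each 2-simplex [p,q,r] to [q,r] − [p,r] + [p,q]. For instance
  ∂PQT = QT − PT + PQ,
  ∂RST = ST − RT + RS.
The resulting 12×6 matrix has rank 6, and its Smith normal form has invariant factors (1,1,1,1,1,1).

Reading off H_k = ker ∂_k / im ∂_{k+1}:

  H_0: rank C_0 − rank ∂_1 = 6 − 5 = 1, and the invariant factors of ∂_1 are all 1, so H_0 = Z.
  H_1: rank ker ∂_1 − rank ∂_2 = (12 − 5) − 6 = 1, and the invariant factors of ∂_2 are all 1, so H_1 = Z.
  H_2: rank ker ∂_2 − rank ∂_3 = (6 − 6) − 0 = 0, and there is no ∂_3, so H_2 = 0.

As a check, the Euler characteristic is 6 − 12 + 6 = 0, which agrees with 1 − 1 + 0 = 0.
(K is a triangulation of the cylinder S^1 x I.)

Hence the Betti numbers are b_0 = 1, b_1 = 1, b_2 = 0.

b_0 = 1, b_1 = 1, b_2 = 0.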